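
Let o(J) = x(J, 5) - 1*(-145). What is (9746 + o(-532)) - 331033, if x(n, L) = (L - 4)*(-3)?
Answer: -321145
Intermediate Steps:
x(n, L) = 12 - 3*L (x(n, L) = (-4 + L)*(-3) = 12 - 3*L)
o(J) = 142 (o(J) = (12 - 3*5) - 1*(-145) = (12 - 15) + 145 = -3 + 145 = 142)
(9746 + o(-532)) - 331033 = (9746 + 142) - 331033 = 9888 - 331033 = -321145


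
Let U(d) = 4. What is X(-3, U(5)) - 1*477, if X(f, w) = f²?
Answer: -468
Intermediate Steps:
X(-3, U(5)) - 1*477 = (-3)² - 1*477 = 9 - 477 = -468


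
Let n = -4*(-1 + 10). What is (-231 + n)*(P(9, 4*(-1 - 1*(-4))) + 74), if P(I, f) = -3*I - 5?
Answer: -11214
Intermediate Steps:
P(I, f) = -5 - 3*I
n = -36 (n = -4*9 = -36)
(-231 + n)*(P(9, 4*(-1 - 1*(-4))) + 74) = (-231 - 36)*((-5 - 3*9) + 74) = -267*((-5 - 27) + 74) = -267*(-32 + 74) = -267*42 = -11214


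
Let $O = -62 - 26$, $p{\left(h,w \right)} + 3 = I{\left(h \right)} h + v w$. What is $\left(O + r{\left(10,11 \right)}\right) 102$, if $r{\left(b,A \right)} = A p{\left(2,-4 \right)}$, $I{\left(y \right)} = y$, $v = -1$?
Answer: $-3366$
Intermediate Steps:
$p{\left(h,w \right)} = -3 + h^{2} - w$ ($p{\left(h,w \right)} = -3 + \left(h h - w\right) = -3 + \left(h^{2} - w\right) = -3 + h^{2} - w$)
$O = -88$ ($O = -62 - 26 = -88$)
$r{\left(b,A \right)} = 5 A$ ($r{\left(b,A \right)} = A \left(-3 + 2^{2} - -4\right) = A \left(-3 + 4 + 4\right) = A 5 = 5 A$)
$\left(O + r{\left(10,11 \right)}\right) 102 = \left(-88 + 5 \cdot 11\right) 102 = \left(-88 + 55\right) 102 = \left(-33\right) 102 = -3366$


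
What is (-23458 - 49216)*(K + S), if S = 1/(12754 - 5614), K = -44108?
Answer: 1634807438729/510 ≈ 3.2055e+9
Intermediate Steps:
S = 1/7140 ≈ 0.00014006
(-23458 - 49216)*(K + S) = (-23458 - 49216)*(-44108 + 1/7140) = -72674*(-314931119/7140) = 1634807438729/510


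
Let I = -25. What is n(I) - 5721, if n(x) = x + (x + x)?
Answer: -5796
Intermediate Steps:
n(x) = 3*x (n(x) = x + 2*x = 3*x)
n(I) - 5721 = 3*(-25) - 5721 = -75 - 5721 = -5796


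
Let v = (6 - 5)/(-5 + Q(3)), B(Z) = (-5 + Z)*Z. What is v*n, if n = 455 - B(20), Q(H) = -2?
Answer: -155/7 ≈ -22.143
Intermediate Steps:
B(Z) = Z*(-5 + Z)
v = -1/7 (v = (6 - 5)/(-5 - 2) = 1/(-7) = 1*(-1/7) = -1/7 ≈ -0.14286)
n = 155 (n = 455 - 20*(-5 + 20) = 455 - 20*15 = 455 - 1*300 = 455 - 300 = 155)
v*n = -1/7*155 = -155/7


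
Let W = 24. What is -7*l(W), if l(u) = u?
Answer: -168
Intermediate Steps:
-7*l(W) = -7*24 = -168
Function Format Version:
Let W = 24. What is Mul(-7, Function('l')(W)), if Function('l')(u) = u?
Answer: -168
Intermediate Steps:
Mul(-7, Function('l')(W)) = Mul(-7, 24) = -168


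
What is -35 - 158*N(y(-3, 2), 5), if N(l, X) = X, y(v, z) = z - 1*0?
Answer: -825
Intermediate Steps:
y(v, z) = z (y(v, z) = z + 0 = z)
-35 - 158*N(y(-3, 2), 5) = -35 - 158*5 = -35 - 790 = -825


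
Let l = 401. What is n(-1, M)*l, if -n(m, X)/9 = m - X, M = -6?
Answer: -18045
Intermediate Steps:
n(m, X) = -9*m + 9*X (n(m, X) = -9*(m - X) = -9*m + 9*X)
n(-1, M)*l = (-9*(-1) + 9*(-6))*401 = (9 - 54)*401 = -45*401 = -18045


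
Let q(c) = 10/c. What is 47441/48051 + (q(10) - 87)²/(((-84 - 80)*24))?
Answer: -14054785/15760728 ≈ -0.89176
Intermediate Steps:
47441/48051 + (q(10) - 87)²/(((-84 - 80)*24)) = 47441/48051 + (10/10 - 87)²/(((-84 - 80)*24)) = 47441*(1/48051) + (10*(⅒) - 87)²/((-164*24)) = 47441/48051 + (1 - 87)²/(-3936) = 47441/48051 + (-86)²*(-1/3936) = 47441/48051 + 7396*(-1/3936) = 47441/48051 - 1849/984 = -14054785/15760728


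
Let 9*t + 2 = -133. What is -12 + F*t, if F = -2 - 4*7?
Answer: 438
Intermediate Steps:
t = -15 (t = -2/9 + (⅑)*(-133) = -2/9 - 133/9 = -15)
F = -30 (F = -2 - 28 = -30)
-12 + F*t = -12 - 30*(-15) = -12 + 450 = 438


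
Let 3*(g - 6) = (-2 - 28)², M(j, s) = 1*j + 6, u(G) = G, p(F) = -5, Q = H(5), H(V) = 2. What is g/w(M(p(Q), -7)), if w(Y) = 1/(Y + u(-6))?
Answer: -1530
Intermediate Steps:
Q = 2
M(j, s) = 6 + j (M(j, s) = j + 6 = 6 + j)
g = 306 (g = 6 + (-2 - 28)²/3 = 6 + (⅓)*(-30)² = 6 + (⅓)*900 = 6 + 300 = 306)
w(Y) = 1/(-6 + Y) (w(Y) = 1/(Y - 6) = 1/(-6 + Y))
g/w(M(p(Q), -7)) = 306/(1/(-6 + (6 - 5))) = 306/(1/(-6 + 1)) = 306/(1/(-5)) = 306/(-⅕) = 306*(-5) = -1530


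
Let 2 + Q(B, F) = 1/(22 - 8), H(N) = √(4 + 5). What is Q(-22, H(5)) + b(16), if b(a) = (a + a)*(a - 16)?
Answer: -27/14 ≈ -1.9286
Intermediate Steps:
H(N) = 3 (H(N) = √9 = 3)
Q(B, F) = -27/14 (Q(B, F) = -2 + 1/(22 - 8) = -2 + 1/14 = -27/14)
b(a) = 2*a*(-16 + a) (b(a) = (2*a)*(-16 + a) = 2*a*(-16 + a))
Q(-22, H(5)) + b(16) = -27/14 + 2*16*(-16 + 16) = -27/14 + 2*16*0 = -27/14 + 0 = -27/14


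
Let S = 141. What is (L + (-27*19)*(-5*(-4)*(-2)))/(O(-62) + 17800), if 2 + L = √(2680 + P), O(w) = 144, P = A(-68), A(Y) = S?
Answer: 10259/8972 + √2821/17944 ≈ 1.1464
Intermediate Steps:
A(Y) = 141
P = 141
L = -2 + √2821 (L = -2 + √(2680 + 141) = -2 + √2821 ≈ 51.113)
(L + (-27*19)*(-5*(-4)*(-2)))/(O(-62) + 17800) = ((-2 + √2821) + (-27*19)*(-5*(-4)*(-2)))/(144 + 17800) = ((-2 + √2821) - 10260*(-2))/17944 = ((-2 + √2821) - 513*(-40))*(1/17944) = ((-2 + √2821) + 20520)*(1/17944) = (20518 + √2821)*(1/17944) = 10259/8972 + √2821/17944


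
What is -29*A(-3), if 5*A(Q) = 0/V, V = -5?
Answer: 0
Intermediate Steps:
A(Q) = 0 (A(Q) = (0/(-5))/5 = (0*(-⅕))/5 = (⅕)*0 = 0)
-29*A(-3) = -29*0 = 0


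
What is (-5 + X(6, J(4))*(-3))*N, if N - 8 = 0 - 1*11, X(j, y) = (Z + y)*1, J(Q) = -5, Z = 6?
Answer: 24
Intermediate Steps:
X(j, y) = 6 + y (X(j, y) = (6 + y)*1 = 6 + y)
N = -3 (N = 8 + (0 - 1*11) = 8 + (0 - 11) = 8 - 11 = -3)
(-5 + X(6, J(4))*(-3))*N = (-5 + (6 - 5)*(-3))*(-3) = (-5 + 1*(-3))*(-3) = (-5 - 3)*(-3) = -8*(-3) = 24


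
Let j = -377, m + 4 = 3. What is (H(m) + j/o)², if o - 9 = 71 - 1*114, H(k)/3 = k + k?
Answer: 29929/1156 ≈ 25.890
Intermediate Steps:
m = -1 (m = -4 + 3 = -1)
H(k) = 6*k (H(k) = 3*(k + k) = 3*(2*k) = 6*k)
o = -34 (o = 9 + (71 - 1*114) = 9 + (71 - 114) = 9 - 43 = -34)
(H(m) + j/o)² = (6*(-1) - 377/(-34))² = (-6 - 377*(-1/34))² = (-6 + 377/34)² = (173/34)² = 29929/1156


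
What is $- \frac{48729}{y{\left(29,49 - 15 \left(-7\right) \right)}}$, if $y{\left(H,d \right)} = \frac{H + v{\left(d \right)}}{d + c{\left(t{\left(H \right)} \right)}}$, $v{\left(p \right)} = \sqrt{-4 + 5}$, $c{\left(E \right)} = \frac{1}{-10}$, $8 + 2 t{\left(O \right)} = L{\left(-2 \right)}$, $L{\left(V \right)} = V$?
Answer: $- \frac{24997977}{100} \approx -2.4998 \cdot 10^{5}$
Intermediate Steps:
$t{\left(O \right)} = -5$ ($t{\left(O \right)} = -4 + \frac{1}{2} \left(-2\right) = -4 - 1 = -5$)
$c{\left(E \right)} = - \frac{1}{10}$
$v{\left(p \right)} = 1$ ($v{\left(p \right)} = \sqrt{1} = 1$)
$y{\left(H,d \right)} = \frac{1 + H}{- \frac{1}{10} + d}$ ($y{\left(H,d \right)} = \frac{H + 1}{d - \frac{1}{10}} = \frac{1 + H}{- \frac{1}{10} + d}$)
$- \frac{48729}{y{\left(29,49 - 15 \left(-7\right) \right)}} = - \frac{48729}{10 \frac{1}{-1 + 10 \left(49 - 15 \left(-7\right)\right)} \left(1 + 29\right)} = - \frac{48729}{10 \frac{1}{-1 + 10 \left(49 - -105\right)} 30} = - \frac{48729}{10 \frac{1}{-1 + 10 \left(49 + 105\right)} 30} = - \frac{48729}{10 \frac{1}{-1 + 10 \cdot 154} \cdot 30} = - \frac{48729}{10 \frac{1}{-1 + 1540} \cdot 30} = - \frac{48729}{10 \cdot \frac{1}{1539} \cdot 30} = - \frac{48729}{\frac{100}{513}} = \left(-48729\right) \frac{513}{100} = - \frac{24997977}{100}$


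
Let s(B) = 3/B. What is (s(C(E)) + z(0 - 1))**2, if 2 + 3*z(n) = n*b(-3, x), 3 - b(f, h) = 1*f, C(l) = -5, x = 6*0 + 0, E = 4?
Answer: 2401/225 ≈ 10.671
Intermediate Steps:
x = 0 (x = 0 + 0 = 0)
b(f, h) = 3 - f
z(n) = -2/3 + 2*n (z(n) = -2/3 + (n*(3 - 1*(-3)))/3 = -2/3 + (n*(3 + 3))/3 = -2/3 + (n*6)/3 = -2/3 + (6*n)/3 = -2/3 + 2*n)
(s(C(E)) + z(0 - 1))**2 = (3/(-5) + (-2/3 + 2*(0 - 1)))**2 = (3*(-1/5) + (-2/3 + 2*(-1)))**2 = (-3/5 + (-2/3 - 2))**2 = (-3/5 - 8/3)**2 = (-49/15)**2 = 2401/225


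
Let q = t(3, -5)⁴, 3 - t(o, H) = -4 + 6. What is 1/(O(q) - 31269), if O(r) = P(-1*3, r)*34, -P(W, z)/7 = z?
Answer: -1/31507 ≈ -3.1739e-5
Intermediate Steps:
P(W, z) = -7*z
t(o, H) = 1 (t(o, H) = 3 - (-4 + 6) = 3 - 1*2 = 3 - 2 = 1)
q = 1 (q = 1⁴ = 1)
O(r) = -238*r (O(r) = -7*r*34 = -238*r)
1/(O(q) - 31269) = 1/(-238*1 - 31269) = 1/(-238 - 31269) = 1/(-31507) = -1/31507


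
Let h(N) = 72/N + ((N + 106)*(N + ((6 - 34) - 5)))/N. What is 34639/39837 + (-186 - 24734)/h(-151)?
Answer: 6258031207/13863276 ≈ 451.41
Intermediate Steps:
h(N) = 72/N + (-33 + N)*(106 + N)/N (h(N) = 72/N + ((106 + N)*(N + (-28 - 5)))/N = 72/N + ((106 + N)*(N - 33))/N = 72/N + ((106 + N)*(-33 + N))/N = 72/N + ((-33 + N)*(106 + N))/N = 72/N + (-33 + N)*(106 + N)/N)
34639/39837 + (-186 - 24734)/h(-151) = 34639/39837 + (-186 - 24734)/(73 - 151 - 3426/(-151)) = 34639*(1/39837) - 24920/(73 - 151 - 3426*(-1/151)) = 34639/39837 - 24920/(73 - 151 + 3426/151) = 34639/39837 - 24920/(-8352/151) = 34639/39837 - 24920*(-151/8352) = 34639/39837 + 470365/1044 = 6258031207/13863276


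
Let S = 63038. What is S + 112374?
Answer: 175412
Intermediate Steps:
S + 112374 = 63038 + 112374 = 175412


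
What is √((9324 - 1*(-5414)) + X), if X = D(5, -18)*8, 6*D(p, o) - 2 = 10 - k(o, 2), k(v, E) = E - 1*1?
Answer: √132774/3 ≈ 121.46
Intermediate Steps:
k(v, E) = -1 + E (k(v, E) = E - 1 = -1 + E)
D(p, o) = 11/6 (D(p, o) = ⅓ + (10 - (-1 + 2))/6 = ⅓ + (10 - 1*1)/6 = ⅓ + (10 - 1)/6 = ⅓ + (⅙)*9 = ⅓ + 3/2 = 11/6)
X = 44/3 (X = (11/6)*8 = 44/3 ≈ 14.667)
√((9324 - 1*(-5414)) + X) = √((9324 - 1*(-5414)) + 44/3) = √((9324 + 5414) + 44/3) = √(14738 + 44/3) = √(44258/3) = √132774/3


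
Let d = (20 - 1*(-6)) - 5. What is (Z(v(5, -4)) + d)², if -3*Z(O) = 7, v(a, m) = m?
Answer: 3136/9 ≈ 348.44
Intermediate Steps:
Z(O) = -7/3 (Z(O) = -⅓*7 = -7/3)
d = 21 (d = (20 + 6) - 5 = 26 - 5 = 21)
(Z(v(5, -4)) + d)² = (-7/3 + 21)² = (56/3)² = 3136/9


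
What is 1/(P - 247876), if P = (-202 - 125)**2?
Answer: -1/140947 ≈ -7.0949e-6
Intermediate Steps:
P = 106929 (P = (-327)**2 = 106929)
1/(P - 247876) = 1/(106929 - 247876) = 1/(-140947) = -1/140947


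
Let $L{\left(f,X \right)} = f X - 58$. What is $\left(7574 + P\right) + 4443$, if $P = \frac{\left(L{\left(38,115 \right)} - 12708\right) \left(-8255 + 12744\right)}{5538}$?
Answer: $\frac{14430251}{2769} \approx 5211.4$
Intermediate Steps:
$L{\left(f,X \right)} = -58 + X f$ ($L{\left(f,X \right)} = X f - 58 = -58 + X f$)
$P = - \frac{18844822}{2769}$ ($P = \frac{\left(\left(-58 + 115 \cdot 38\right) - 12708\right) \left(-8255 + 12744\right)}{5538} = \left(\left(-58 + 4370\right) - 12708\right) 4489 \cdot \frac{1}{5538} = \left(4312 - 12708\right) 4489 \cdot \frac{1}{5538} = \left(-8396\right) 4489 \cdot \frac{1}{5538} = \left(-37689644\right) \frac{1}{5538} = - \frac{18844822}{2769} \approx -6805.6$)
$\left(7574 + P\right) + 4443 = \left(7574 - \frac{18844822}{2769}\right) + 4443 = \frac{2127584}{2769} + 4443 = \frac{14430251}{2769}$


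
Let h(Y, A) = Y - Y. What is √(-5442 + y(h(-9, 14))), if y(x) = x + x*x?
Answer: I*√5442 ≈ 73.77*I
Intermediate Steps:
h(Y, A) = 0
y(x) = x + x²
√(-5442 + y(h(-9, 14))) = √(-5442 + 0*(1 + 0)) = √(-5442 + 0*1) = √(-5442 + 0) = √(-5442) = I*√5442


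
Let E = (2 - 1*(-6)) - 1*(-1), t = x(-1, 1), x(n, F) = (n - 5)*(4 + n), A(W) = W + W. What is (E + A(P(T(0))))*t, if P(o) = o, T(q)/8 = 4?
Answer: -1314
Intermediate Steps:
T(q) = 32 (T(q) = 8*4 = 32)
A(W) = 2*W
x(n, F) = (-5 + n)*(4 + n)
t = -18 (t = -20 + (-1)² - 1*(-1) = -20 + 1 + 1 = -18)
E = 9 (E = (2 + 6) + 1 = 8 + 1 = 9)
(E + A(P(T(0))))*t = (9 + 2*32)*(-18) = (9 + 64)*(-18) = 73*(-18) = -1314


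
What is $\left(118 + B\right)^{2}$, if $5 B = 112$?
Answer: $\frac{492804}{25} \approx 19712.0$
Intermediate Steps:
$B = \frac{112}{5}$ ($B = \frac{1}{5} \cdot 112 = \frac{112}{5} \approx 22.4$)
$\left(118 + B\right)^{2} = \left(118 + \frac{112}{5}\right)^{2} = \left(\frac{702}{5}\right)^{2} = \frac{492804}{25}$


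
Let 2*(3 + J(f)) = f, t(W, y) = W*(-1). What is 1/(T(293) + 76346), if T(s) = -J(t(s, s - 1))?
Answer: 2/152991 ≈ 1.3073e-5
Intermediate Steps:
t(W, y) = -W
J(f) = -3 + f/2
T(s) = 3 + s/2 (T(s) = -(-3 + (-s)/2) = -(-3 - s/2) = 3 + s/2)
1/(T(293) + 76346) = 1/((3 + (1/2)*293) + 76346) = 1/((3 + 293/2) + 76346) = 1/(299/2 + 76346) = 1/(152991/2) = 2/152991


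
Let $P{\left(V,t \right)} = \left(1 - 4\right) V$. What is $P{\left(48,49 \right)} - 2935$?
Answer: $-3079$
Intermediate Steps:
$P{\left(V,t \right)} = - 3 V$
$P{\left(48,49 \right)} - 2935 = \left(-3\right) 48 - 2935 = -144 - 2935 = -3079$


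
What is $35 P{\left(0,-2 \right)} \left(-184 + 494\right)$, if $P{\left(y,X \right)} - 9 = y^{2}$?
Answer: $97650$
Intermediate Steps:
$P{\left(y,X \right)} = 9 + y^{2}$
$35 P{\left(0,-2 \right)} \left(-184 + 494\right) = 35 \left(9 + 0^{2}\right) \left(-184 + 494\right) = 35 \left(9 + 0\right) 310 = 35 \cdot 9 \cdot 310 = 315 \cdot 310 = 97650$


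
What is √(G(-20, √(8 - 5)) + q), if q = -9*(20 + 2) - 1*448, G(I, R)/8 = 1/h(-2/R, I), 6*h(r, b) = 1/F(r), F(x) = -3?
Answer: I*√790 ≈ 28.107*I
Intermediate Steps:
h(r, b) = -1/18 (h(r, b) = (⅙)/(-3) = (⅙)*(-⅓) = -1/18)
G(I, R) = -144 (G(I, R) = 8/(-1/18) = 8*(-18) = -144)
q = -646 (q = -9*22 - 448 = -198 - 448 = -646)
√(G(-20, √(8 - 5)) + q) = √(-144 - 646) = √(-790) = I*√790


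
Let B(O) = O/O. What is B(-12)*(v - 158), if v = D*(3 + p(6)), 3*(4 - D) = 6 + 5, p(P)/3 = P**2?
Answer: -121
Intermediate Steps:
p(P) = 3*P**2
D = 1/3 (D = 4 - (6 + 5)/3 = 4 - 1/3*11 = 4 - 11/3 = 1/3 ≈ 0.33333)
v = 37 (v = (3 + 3*6**2)/3 = (3 + 3*36)/3 = (3 + 108)/3 = (1/3)*111 = 37)
B(O) = 1
B(-12)*(v - 158) = 1*(37 - 158) = 1*(-121) = -121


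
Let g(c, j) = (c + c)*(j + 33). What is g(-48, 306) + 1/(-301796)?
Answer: -9821649025/301796 ≈ -32544.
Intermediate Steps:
g(c, j) = 2*c*(33 + j) (g(c, j) = (2*c)*(33 + j) = 2*c*(33 + j))
g(-48, 306) + 1/(-301796) = 2*(-48)*(33 + 306) + 1/(-301796) = 2*(-48)*339 - 1/301796 = -32544 - 1/301796 = -9821649025/301796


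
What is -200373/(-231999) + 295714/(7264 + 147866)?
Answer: 16614869296/5998334145 ≈ 2.7699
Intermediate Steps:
-200373/(-231999) + 295714/(7264 + 147866) = -200373*(-1/231999) + 295714/155130 = 66791/77333 + 295714*(1/155130) = 66791/77333 + 147857/77565 = 16614869296/5998334145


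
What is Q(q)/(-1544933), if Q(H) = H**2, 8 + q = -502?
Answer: -260100/1544933 ≈ -0.16836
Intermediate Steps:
q = -510 (q = -8 - 502 = -510)
Q(q)/(-1544933) = (-510)**2/(-1544933) = 260100*(-1/1544933) = -260100/1544933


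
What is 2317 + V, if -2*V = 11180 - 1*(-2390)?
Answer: -4468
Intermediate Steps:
V = -6785 (V = -(11180 - 1*(-2390))/2 = -(11180 + 2390)/2 = -½*13570 = -6785)
2317 + V = 2317 - 6785 = -4468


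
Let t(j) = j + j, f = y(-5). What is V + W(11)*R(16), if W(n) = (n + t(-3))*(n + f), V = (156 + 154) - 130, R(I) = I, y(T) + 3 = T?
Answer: 420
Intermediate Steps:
y(T) = -3 + T
f = -8 (f = -3 - 5 = -8)
t(j) = 2*j
V = 180 (V = 310 - 130 = 180)
W(n) = (-8 + n)*(-6 + n) (W(n) = (n + 2*(-3))*(n - 8) = (n - 6)*(-8 + n) = (-6 + n)*(-8 + n) = (-8 + n)*(-6 + n))
V + W(11)*R(16) = 180 + (48 + 11² - 14*11)*16 = 180 + (48 + 121 - 154)*16 = 180 + 15*16 = 180 + 240 = 420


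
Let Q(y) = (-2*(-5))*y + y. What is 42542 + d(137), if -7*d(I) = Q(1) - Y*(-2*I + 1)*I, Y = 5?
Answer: 110778/7 ≈ 15825.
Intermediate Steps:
Q(y) = 11*y (Q(y) = 10*y + y = 11*y)
d(I) = -11/7 + I*(5 - 10*I)/7 (d(I) = -(11*1 - 5*(-2*I + 1)*I)/7 = -(11 - 5*(1 - 2*I)*I)/7 = -(11 - (5 - 10*I)*I)/7 = -(11 - I*(5 - 10*I))/7 = -11/7 + I*(5 - 10*I)/7)
42542 + d(137) = 42542 + (-11/7 - 10/7*137² + (5/7)*137) = 42542 + (-11/7 - 10/7*18769 + 685/7) = 42542 + (-11/7 - 187690/7 + 685/7) = 42542 - 187016/7 = 110778/7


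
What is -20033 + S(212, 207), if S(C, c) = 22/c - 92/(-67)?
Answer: -277817159/13869 ≈ -20032.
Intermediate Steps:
S(C, c) = 92/67 + 22/c (S(C, c) = 22/c - 92*(-1/67) = 22/c + 92/67 = 92/67 + 22/c)
-20033 + S(212, 207) = -20033 + (92/67 + 22/207) = -20033 + 20518/13869 = -277817159/13869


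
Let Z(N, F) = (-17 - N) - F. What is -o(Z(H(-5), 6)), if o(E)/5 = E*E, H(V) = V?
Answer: -1620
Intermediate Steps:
Z(N, F) = -17 - F - N
o(E) = 5*E² (o(E) = 5*(E*E) = 5*E²)
-o(Z(H(-5), 6)) = -5*(-17 - 1*6 - 1*(-5))² = -5*(-17 - 6 + 5)² = -5*(-18)² = -5*324 = -1*1620 = -1620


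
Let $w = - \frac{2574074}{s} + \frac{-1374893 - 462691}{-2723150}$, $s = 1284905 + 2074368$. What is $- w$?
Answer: $\frac{418321648334}{4573902134975} \approx 0.091458$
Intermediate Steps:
$s = 3359273$
$w = - \frac{418321648334}{4573902134975}$ ($w = - \frac{2574074}{3359273} + \frac{-1374893 - 462691}{-2723150} = \left(-2574074\right) \frac{1}{3359273} - - \frac{918792}{1361575} = - \frac{2574074}{3359273} + \frac{918792}{1361575} = - \frac{418321648334}{4573902134975} \approx -0.091458$)
$- w = \left(-1\right) \left(- \frac{418321648334}{4573902134975}\right) = \frac{418321648334}{4573902134975}$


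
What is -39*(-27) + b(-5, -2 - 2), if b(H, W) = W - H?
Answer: 1054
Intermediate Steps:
-39*(-27) + b(-5, -2 - 2) = -39*(-27) + ((-2 - 2) - 1*(-5)) = 1053 + (-4 + 5) = 1053 + 1 = 1054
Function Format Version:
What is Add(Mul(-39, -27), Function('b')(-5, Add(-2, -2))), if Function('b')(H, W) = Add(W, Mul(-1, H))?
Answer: 1054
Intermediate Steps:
Add(Mul(-39, -27), Function('b')(-5, Add(-2, -2))) = Add(Mul(-39, -27), Add(Add(-2, -2), Mul(-1, -5))) = Add(1053, Add(-4, 5)) = Add(1053, 1) = 1054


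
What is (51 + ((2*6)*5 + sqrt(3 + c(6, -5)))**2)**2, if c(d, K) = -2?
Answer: 14227984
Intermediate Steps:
(51 + ((2*6)*5 + sqrt(3 + c(6, -5)))**2)**2 = (51 + ((2*6)*5 + sqrt(3 - 2))**2)**2 = (51 + (12*5 + sqrt(1))**2)**2 = (51 + (60 + 1)**2)**2 = (51 + 61**2)**2 = (51 + 3721)**2 = 3772**2 = 14227984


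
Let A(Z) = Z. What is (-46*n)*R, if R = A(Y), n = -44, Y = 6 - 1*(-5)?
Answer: 22264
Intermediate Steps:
Y = 11 (Y = 6 + 5 = 11)
R = 11
(-46*n)*R = -46*(-44)*11 = 2024*11 = 22264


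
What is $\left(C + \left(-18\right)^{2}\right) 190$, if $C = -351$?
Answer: $-5130$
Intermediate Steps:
$\left(C + \left(-18\right)^{2}\right) 190 = \left(-351 + \left(-18\right)^{2}\right) 190 = \left(-351 + 324\right) 190 = \left(-27\right) 190 = -5130$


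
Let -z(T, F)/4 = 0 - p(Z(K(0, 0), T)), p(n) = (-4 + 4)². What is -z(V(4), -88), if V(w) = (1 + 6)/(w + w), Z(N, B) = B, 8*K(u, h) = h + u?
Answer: 0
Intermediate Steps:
K(u, h) = h/8 + u/8 (K(u, h) = (h + u)/8 = h/8 + u/8)
p(n) = 0 (p(n) = 0² = 0)
V(w) = 7/(2*w) (V(w) = 7/((2*w)) = 7*(1/(2*w)) = 7/(2*w))
z(T, F) = 0 (z(T, F) = -4*(0 - 1*0) = -4*(0 + 0) = -4*0 = 0)
-z(V(4), -88) = -1*0 = 0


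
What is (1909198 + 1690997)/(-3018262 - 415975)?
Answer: -3600195/3434237 ≈ -1.0483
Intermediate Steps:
(1909198 + 1690997)/(-3018262 - 415975) = 3600195/(-3434237) = 3600195*(-1/3434237) = -3600195/3434237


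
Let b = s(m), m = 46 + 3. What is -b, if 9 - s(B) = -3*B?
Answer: -156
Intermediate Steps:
m = 49
s(B) = 9 + 3*B (s(B) = 9 - (-3)*B = 9 + 3*B)
b = 156 (b = 9 + 3*49 = 9 + 147 = 156)
-b = -1*156 = -156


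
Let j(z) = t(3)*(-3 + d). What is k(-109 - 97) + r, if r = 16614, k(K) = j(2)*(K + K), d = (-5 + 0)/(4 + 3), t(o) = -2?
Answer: 94874/7 ≈ 13553.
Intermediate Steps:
d = -5/7 ≈ -0.71429
j(z) = 52/7 (j(z) = -2*(-3 - 5/7) = -2*(-26/7) = 52/7)
k(K) = 104*K/7 (k(K) = 52*(K + K)/7 = 52*(2*K)/7 = 104*K/7)
k(-109 - 97) + r = 104*(-109 - 97)/7 + 16614 = (104/7)*(-206) + 16614 = -21424/7 + 16614 = 94874/7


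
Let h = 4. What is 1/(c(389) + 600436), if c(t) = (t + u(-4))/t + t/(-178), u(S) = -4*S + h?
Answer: 69242/41575310993 ≈ 1.6655e-6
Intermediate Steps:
u(S) = 4 - 4*S (u(S) = -4*S + 4 = 4 - 4*S)
c(t) = -t/178 + (20 + t)/t (c(t) = (t + (4 - 4*(-4)))/t + t/(-178) = (t + (4 + 16))/t + t*(-1/178) = (t + 20)/t - t/178 = (20 + t)/t - t/178 = -t/178 + (20 + t)/t)
1/(c(389) + 600436) = 1/((1 + 20/389 - 1/178*389) + 600436) = 1/((1 + 20*(1/389) - 389/178) + 600436) = 1/((1 + 20/389 - 389/178) + 600436) = 1/(-78519/69242 + 600436) = 1/(41575310993/69242) = 69242/41575310993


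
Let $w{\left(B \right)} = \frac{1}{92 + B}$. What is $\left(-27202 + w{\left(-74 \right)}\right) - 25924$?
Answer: $- \frac{956267}{18} \approx -53126.0$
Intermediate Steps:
$\left(-27202 + w{\left(-74 \right)}\right) - 25924 = \left(-27202 + \frac{1}{92 - 74}\right) - 25924 = \left(-27202 + \frac{1}{18}\right) - 25924 = - \frac{489635}{18} - 25924 = - \frac{956267}{18}$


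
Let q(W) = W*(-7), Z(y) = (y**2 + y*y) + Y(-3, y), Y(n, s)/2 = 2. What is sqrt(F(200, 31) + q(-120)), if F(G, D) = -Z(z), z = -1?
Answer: sqrt(834) ≈ 28.879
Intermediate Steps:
Y(n, s) = 4 (Y(n, s) = 2*2 = 4)
Z(y) = 4 + 2*y**2 (Z(y) = (y**2 + y*y) + 4 = (y**2 + y**2) + 4 = 2*y**2 + 4 = 4 + 2*y**2)
q(W) = -7*W
F(G, D) = -6 (F(G, D) = -(4 + 2*(-1)**2) = -(4 + 2*1) = -(4 + 2) = -1*6 = -6)
sqrt(F(200, 31) + q(-120)) = sqrt(-6 - 7*(-120)) = sqrt(-6 + 840) = sqrt(834)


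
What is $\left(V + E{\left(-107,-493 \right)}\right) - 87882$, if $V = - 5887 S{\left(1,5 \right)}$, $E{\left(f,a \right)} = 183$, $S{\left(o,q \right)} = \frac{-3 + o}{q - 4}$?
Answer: $-75925$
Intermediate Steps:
$S{\left(o,q \right)} = \frac{-3 + o}{-4 + q}$
$V = 11774$ ($V = - 5887 \frac{-3 + 1}{-4 + 5} = - 5887 \cdot 1^{-1} \left(-2\right) = - 5887 \cdot 1 \left(-2\right) = \left(-5887\right) \left(-2\right) = 11774$)
$\left(V + E{\left(-107,-493 \right)}\right) - 87882 = \left(11774 + 183\right) - 87882 = 11957 - 87882 = -75925$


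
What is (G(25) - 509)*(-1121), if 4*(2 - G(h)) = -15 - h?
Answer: 557137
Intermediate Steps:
G(h) = 23/4 + h/4 (G(h) = 2 - (-15 - h)/4 = 2 + (15/4 + h/4) = 23/4 + h/4)
(G(25) - 509)*(-1121) = ((23/4 + (¼)*25) - 509)*(-1121) = ((23/4 + 25/4) - 509)*(-1121) = (12 - 509)*(-1121) = -497*(-1121) = 557137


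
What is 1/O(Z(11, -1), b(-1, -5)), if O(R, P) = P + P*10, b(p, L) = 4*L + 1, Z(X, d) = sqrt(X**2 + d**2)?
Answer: -1/209 ≈ -0.0047847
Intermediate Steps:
b(p, L) = 1 + 4*L
O(R, P) = 11*P (O(R, P) = P + 10*P = 11*P)
1/O(Z(11, -1), b(-1, -5)) = 1/(11*(1 + 4*(-5))) = 1/(11*(1 - 20)) = 1/(11*(-19)) = 1/(-209) = -1/209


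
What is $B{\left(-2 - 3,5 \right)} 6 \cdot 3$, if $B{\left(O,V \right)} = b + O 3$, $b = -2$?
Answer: $-306$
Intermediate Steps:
$B{\left(O,V \right)} = -2 + 3 O$ ($B{\left(O,V \right)} = -2 + O 3 = -2 + 3 O$)
$B{\left(-2 - 3,5 \right)} 6 \cdot 3 = \left(-2 + 3 \left(-2 - 3\right)\right) 6 \cdot 3 = \left(-2 + 3 \left(-5\right)\right) 6 \cdot 3 = \left(-2 - 15\right) 6 \cdot 3 = \left(-17\right) 6 \cdot 3 = \left(-102\right) 3 = -306$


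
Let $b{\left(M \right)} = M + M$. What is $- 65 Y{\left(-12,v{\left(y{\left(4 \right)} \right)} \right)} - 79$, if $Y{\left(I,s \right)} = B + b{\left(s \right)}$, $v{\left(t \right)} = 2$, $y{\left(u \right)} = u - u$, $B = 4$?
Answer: $-599$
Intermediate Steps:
$y{\left(u \right)} = 0$
$b{\left(M \right)} = 2 M$
$Y{\left(I,s \right)} = 4 + 2 s$
$- 65 Y{\left(-12,v{\left(y{\left(4 \right)} \right)} \right)} - 79 = - 65 \left(4 + 2 \cdot 2\right) - 79 = - 65 \left(4 + 4\right) - 79 = \left(-65\right) 8 - 79 = -520 - 79 = -599$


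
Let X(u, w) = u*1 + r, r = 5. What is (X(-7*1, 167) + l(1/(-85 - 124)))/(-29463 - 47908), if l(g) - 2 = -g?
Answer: -1/16170539 ≈ -6.1841e-8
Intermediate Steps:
l(g) = 2 - g
X(u, w) = 5 + u (X(u, w) = u*1 + 5 = u + 5 = 5 + u)
(X(-7*1, 167) + l(1/(-85 - 124)))/(-29463 - 47908) = ((5 - 7*1) + (2 - 1/(-85 - 124)))/(-29463 - 47908) = ((5 - 7) + (2 - 1/(-209)))/(-77371) = (-2 + (2 - 1*(-1/209)))*(-1/77371) = (-2 + (2 + 1/209))*(-1/77371) = (-2 + 419/209)*(-1/77371) = (1/209)*(-1/77371) = -1/16170539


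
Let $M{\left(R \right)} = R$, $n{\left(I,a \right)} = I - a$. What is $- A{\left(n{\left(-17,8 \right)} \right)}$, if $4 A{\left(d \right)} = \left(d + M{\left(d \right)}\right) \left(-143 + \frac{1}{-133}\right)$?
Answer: $- \frac{237750}{133} \approx -1787.6$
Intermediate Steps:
$A{\left(d \right)} = - \frac{9510 d}{133}$ ($A{\left(d \right)} = \frac{\left(d + d\right) \left(-143 + \frac{1}{-133}\right)}{4} = \frac{2 d \left(-143 - \frac{1}{133}\right)}{4} = \frac{2 d \left(- \frac{19020}{133}\right)}{4} = \frac{\left(- \frac{38040}{133}\right) d}{4} = - \frac{9510 d}{133}$)
$- A{\left(n{\left(-17,8 \right)} \right)} = - \frac{\left(-9510\right) \left(-17 - 8\right)}{133} = - \frac{\left(-9510\right) \left(-25\right)}{133} = \left(-1\right) \frac{237750}{133} = - \frac{237750}{133}$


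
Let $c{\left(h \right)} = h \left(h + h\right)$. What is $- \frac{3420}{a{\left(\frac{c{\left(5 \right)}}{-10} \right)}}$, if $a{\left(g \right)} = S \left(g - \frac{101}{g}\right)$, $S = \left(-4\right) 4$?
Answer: $\frac{225}{16} \approx 14.063$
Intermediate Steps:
$c{\left(h \right)} = 2 h^{2}$ ($c{\left(h \right)} = h 2 h = 2 h^{2}$)
$S = -16$
$a{\left(g \right)} = - 16 g + \frac{1616}{g}$ ($a{\left(g \right)} = - 16 \left(g - \frac{101}{g}\right) = - 16 g + \frac{1616}{g}$)
$- \frac{3420}{a{\left(\frac{c{\left(5 \right)}}{-10} \right)}} = - \frac{3420}{- 16 \frac{2 \cdot 5^{2}}{-10} + \frac{1616}{2 \cdot 5^{2} \frac{1}{-10}}} = - \frac{3420}{- 16 \cdot 2 \cdot 25 \left(- \frac{1}{10}\right) + \frac{1616}{2 \cdot 25 \left(- \frac{1}{10}\right)}} = - \frac{3420}{- 16 \cdot 50 \left(- \frac{1}{10}\right) + \frac{1616}{50 \left(- \frac{1}{10}\right)}} = - \frac{3420}{\left(-16\right) \left(-5\right) + \frac{1616}{-5}} = - \frac{3420}{80 + 1616 \left(- \frac{1}{5}\right)} = - \frac{3420}{80 - \frac{1616}{5}} = - \frac{3420}{- \frac{1216}{5}} = \left(-3420\right) \left(- \frac{5}{1216}\right) = \frac{225}{16}$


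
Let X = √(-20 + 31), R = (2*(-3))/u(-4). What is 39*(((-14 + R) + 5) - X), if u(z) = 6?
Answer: -390 - 39*√11 ≈ -519.35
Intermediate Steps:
R = -1 (R = (2*(-3))/6 = -6*⅙ = -1)
X = √11 ≈ 3.3166
39*(((-14 + R) + 5) - X) = 39*(((-14 - 1) + 5) - √11) = 39*((-15 + 5) - √11) = 39*(-10 - √11) = -390 - 39*√11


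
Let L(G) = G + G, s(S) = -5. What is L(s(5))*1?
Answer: -10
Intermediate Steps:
L(G) = 2*G
L(s(5))*1 = (2*(-5))*1 = -10*1 = -10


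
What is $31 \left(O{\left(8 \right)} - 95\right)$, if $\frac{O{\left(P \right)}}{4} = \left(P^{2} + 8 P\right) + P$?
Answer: $13919$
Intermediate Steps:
$O{\left(P \right)} = 4 P^{2} + 36 P$ ($O{\left(P \right)} = 4 \left(\left(P^{2} + 8 P\right) + P\right) = 4 \left(P^{2} + 9 P\right) = 4 P^{2} + 36 P$)
$31 \left(O{\left(8 \right)} - 95\right) = 31 \left(4 \cdot 8 \left(9 + 8\right) - 95\right) = 31 \left(4 \cdot 8 \cdot 17 - 95\right) = 31 \left(544 - 95\right) = 31 \cdot 449 = 13919$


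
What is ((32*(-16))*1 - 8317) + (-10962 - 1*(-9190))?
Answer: -10601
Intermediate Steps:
((32*(-16))*1 - 8317) + (-10962 - 1*(-9190)) = (-512*1 - 8317) + (-10962 + 9190) = (-512 - 8317) - 1772 = -8829 - 1772 = -10601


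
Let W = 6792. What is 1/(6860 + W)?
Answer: 1/13652 ≈ 7.3249e-5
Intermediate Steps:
1/(6860 + W) = 1/(6860 + 6792) = 1/13652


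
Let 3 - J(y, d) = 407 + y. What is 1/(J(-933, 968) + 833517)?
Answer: 1/834046 ≈ 1.1990e-6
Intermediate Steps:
J(y, d) = -404 - y (J(y, d) = 3 - (407 + y) = 3 + (-407 - y) = -404 - y)
1/(J(-933, 968) + 833517) = 1/((-404 - 1*(-933)) + 833517) = 1/((-404 + 933) + 833517) = 1/(529 + 833517) = 1/834046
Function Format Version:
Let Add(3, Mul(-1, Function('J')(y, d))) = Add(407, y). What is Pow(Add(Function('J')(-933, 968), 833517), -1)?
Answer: Rational(1, 834046) ≈ 1.1990e-6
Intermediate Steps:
Function('J')(y, d) = Add(-404, Mul(-1, y)) (Function('J')(y, d) = Add(3, Mul(-1, Add(407, y))) = Add(3, Add(-407, Mul(-1, y))) = Add(-404, Mul(-1, y)))
Pow(Add(Function('J')(-933, 968), 833517), -1) = Pow(Add(Add(-404, Mul(-1, -933)), 833517), -1) = Pow(Add(Add(-404, 933), 833517), -1) = Pow(Add(529, 833517), -1) = Pow(834046, -1) = Rational(1, 834046)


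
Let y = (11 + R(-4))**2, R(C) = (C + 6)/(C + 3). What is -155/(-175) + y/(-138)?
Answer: 481/1610 ≈ 0.29876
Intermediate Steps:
R(C) = (6 + C)/(3 + C)
y = 81 (y = (11 + (6 - 4)/(3 - 4))**2 = (11 + 2/(-1))**2 = (11 - 1*2)**2 = (11 - 2)**2 = 9**2 = 81)
-155/(-175) + y/(-138) = -155/(-175) + 81/(-138) = -155*(-1/175) + 81*(-1/138) = 31/35 - 27/46 = 481/1610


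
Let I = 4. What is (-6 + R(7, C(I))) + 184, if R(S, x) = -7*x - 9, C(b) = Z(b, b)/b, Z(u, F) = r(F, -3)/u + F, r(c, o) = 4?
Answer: 641/4 ≈ 160.25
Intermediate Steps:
Z(u, F) = F + 4/u (Z(u, F) = 4/u + F = F + 4/u)
C(b) = (b + 4/b)/b
R(S, x) = -9 - 7*x
(-6 + R(7, C(I))) + 184 = (-6 + (-9 - 7*(1 + 4/4²))) + 184 = (-6 + (-9 - 7*(1 + 4*(1/16)))) + 184 = (-6 + (-9 - 7*(1 + ¼))) + 184 = (-6 + (-9 - 7*5/4)) + 184 = (-6 + (-9 - 35/4)) + 184 = (-6 - 71/4) + 184 = -95/4 + 184 = 641/4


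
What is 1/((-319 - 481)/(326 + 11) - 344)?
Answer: -337/116728 ≈ -0.0028871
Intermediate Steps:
1/((-319 - 481)/(326 + 11) - 344) = 1/(-800/337 - 344) = 1/(-116728/337) = -337/116728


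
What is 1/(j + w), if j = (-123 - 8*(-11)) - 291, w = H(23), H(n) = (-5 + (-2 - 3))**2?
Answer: -1/226 ≈ -0.0044248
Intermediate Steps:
H(n) = 100 (H(n) = (-5 - 5)**2 = (-10)**2 = 100)
w = 100
j = -326 (j = (-123 + 88) - 291 = -35 - 291 = -326)
1/(j + w) = 1/(-326 + 100) = 1/(-226) = -1/226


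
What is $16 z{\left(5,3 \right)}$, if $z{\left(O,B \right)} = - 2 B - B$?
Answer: $-144$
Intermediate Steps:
$z{\left(O,B \right)} = - 3 B$
$16 z{\left(5,3 \right)} = 16 \left(\left(-3\right) 3\right) = 16 \left(-9\right) = -144$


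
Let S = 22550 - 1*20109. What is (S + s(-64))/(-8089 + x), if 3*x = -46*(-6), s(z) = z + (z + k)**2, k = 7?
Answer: -5626/7997 ≈ -0.70351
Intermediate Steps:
s(z) = z + (7 + z)**2 (s(z) = z + (z + 7)**2 = z + (7 + z)**2)
S = 2441 (S = 22550 - 20109 = 2441)
x = 92 (x = (-46*(-6))/3 = (1/3)*276 = 92)
(S + s(-64))/(-8089 + x) = (2441 + (-64 + (7 - 64)**2))/(-8089 + 92) = (2441 + (-64 + (-57)**2))/(-7997) = (2441 + (-64 + 3249))*(-1/7997) = (2441 + 3185)*(-1/7997) = 5626*(-1/7997) = -5626/7997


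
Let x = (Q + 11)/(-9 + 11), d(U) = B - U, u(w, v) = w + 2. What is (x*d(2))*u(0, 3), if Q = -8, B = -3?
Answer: -15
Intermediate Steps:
u(w, v) = 2 + w
d(U) = -3 - U
x = 3/2 (x = (-8 + 11)/(-9 + 11) = 3/2 ≈ 1.5000)
(x*d(2))*u(0, 3) = (3*(-3 - 1*2)/2)*(2 + 0) = (3*(-3 - 2)/2)*2 = ((3/2)*(-5))*2 = -15/2*2 = -15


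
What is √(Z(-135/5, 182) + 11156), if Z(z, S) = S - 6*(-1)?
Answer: 4*√709 ≈ 106.51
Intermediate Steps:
Z(z, S) = 6 + S (Z(z, S) = S + 6 = 6 + S)
√(Z(-135/5, 182) + 11156) = √((6 + 182) + 11156) = √(188 + 11156) = √11344 = 4*√709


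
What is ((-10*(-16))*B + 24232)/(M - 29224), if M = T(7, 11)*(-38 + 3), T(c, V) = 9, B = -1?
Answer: -24072/29539 ≈ -0.81492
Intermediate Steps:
M = -315 (M = 9*(-38 + 3) = 9*(-35) = -315)
((-10*(-16))*B + 24232)/(M - 29224) = (-10*(-16)*(-1) + 24232)/(-315 - 29224) = (160*(-1) + 24232)/(-29539) = (-160 + 24232)*(-1/29539) = 24072*(-1/29539) = -24072/29539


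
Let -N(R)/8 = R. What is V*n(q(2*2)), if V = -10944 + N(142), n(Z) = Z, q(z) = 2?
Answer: -24160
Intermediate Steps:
N(R) = -8*R
V = -12080 (V = -10944 - 8*142 = -10944 - 1136 = -12080)
V*n(q(2*2)) = -12080*2 = -24160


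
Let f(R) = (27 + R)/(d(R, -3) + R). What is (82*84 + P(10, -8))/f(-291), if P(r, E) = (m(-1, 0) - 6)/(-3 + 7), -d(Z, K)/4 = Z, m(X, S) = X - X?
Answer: -4007943/176 ≈ -22772.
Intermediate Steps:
m(X, S) = 0
d(Z, K) = -4*Z
P(r, E) = -3/2 (P(r, E) = (0 - 6)/(-3 + 7) = -6/4 = -6*¼ = -3/2)
f(R) = -(27 + R)/(3*R) (f(R) = (27 + R)/(-4*R + R) = (27 + R)/((-3*R)) = (27 + R)*(-1/(3*R)) = -(27 + R)/(3*R))
(82*84 + P(10, -8))/f(-291) = (82*84 - 3/2)/(((⅓)*(-27 - 1*(-291))/(-291))) = (6888 - 3/2)/(((⅓)*(-1/291)*(-27 + 291))) = 13773/(2*(((⅓)*(-1/291)*264))) = 13773/(2*(-88/291)) = (13773/2)*(-291/88) = -4007943/176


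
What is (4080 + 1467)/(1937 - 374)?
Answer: 1849/521 ≈ 3.5489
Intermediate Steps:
(4080 + 1467)/(1937 - 374) = 5547/1563 = 5547*(1/1563) = 1849/521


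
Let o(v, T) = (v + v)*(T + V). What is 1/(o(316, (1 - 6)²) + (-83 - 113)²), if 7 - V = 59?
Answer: 1/21352 ≈ 4.6834e-5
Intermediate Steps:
V = -52 (V = 7 - 1*59 = 7 - 59 = -52)
o(v, T) = 2*v*(-52 + T) (o(v, T) = (v + v)*(T - 52) = (2*v)*(-52 + T) = 2*v*(-52 + T))
1/(o(316, (1 - 6)²) + (-83 - 113)²) = 1/(2*316*(-52 + (1 - 6)²) + (-83 - 113)²) = 1/(2*316*(-52 + (-5)²) + (-196)²) = 1/(2*316*(-52 + 25) + 38416) = 1/(2*316*(-27) + 38416) = 1/(-17064 + 38416) = 1/21352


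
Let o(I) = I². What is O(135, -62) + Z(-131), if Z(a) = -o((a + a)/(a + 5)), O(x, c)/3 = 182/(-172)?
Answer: -2559383/341334 ≈ -7.4982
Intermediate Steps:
O(x, c) = -273/86 (O(x, c) = 3*(182/(-172)) = 3*(182*(-1/172)) = 3*(-91/86) = -273/86)
Z(a) = -4*a²/(5 + a)² (Z(a) = -((a + a)/(a + 5))² = -((2*a)/(5 + a))² = -(2*a/(5 + a))² = -4*a²/(5 + a)²)
O(135, -62) + Z(-131) = -273/86 - 4*(-131)²/(5 - 131)² = -273/86 - 4*17161/(-126)² = -273/86 - 4*17161*1/15876 = -273/86 - 17161/3969 = -2559383/341334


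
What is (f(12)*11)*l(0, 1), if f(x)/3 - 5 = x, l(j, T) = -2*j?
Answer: 0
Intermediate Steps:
f(x) = 15 + 3*x
(f(12)*11)*l(0, 1) = ((15 + 3*12)*11)*(-2*0) = ((15 + 36)*11)*0 = (51*11)*0 = 561*0 = 0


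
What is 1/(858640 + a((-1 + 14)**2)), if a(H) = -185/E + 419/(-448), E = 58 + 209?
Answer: 119616/102706887487 ≈ 1.1646e-6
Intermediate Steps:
E = 267
a(H) = -194753/119616 (a(H) = -185/267 + 419/(-448) = -185*1/267 + 419*(-1/448) = -185/267 - 419/448 = -194753/119616)
1/(858640 + a((-1 + 14)**2)) = 1/(858640 - 194753/119616) = 1/(102706887487/119616) = 119616/102706887487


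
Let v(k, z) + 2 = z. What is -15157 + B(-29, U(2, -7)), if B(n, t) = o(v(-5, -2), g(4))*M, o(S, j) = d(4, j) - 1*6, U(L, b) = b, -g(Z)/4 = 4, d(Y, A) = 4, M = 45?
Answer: -15247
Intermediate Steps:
g(Z) = -16 (g(Z) = -4*4 = -16)
v(k, z) = -2 + z
o(S, j) = -2 (o(S, j) = 4 - 1*6 = 4 - 6 = -2)
B(n, t) = -90 (B(n, t) = -2*45 = -90)
-15157 + B(-29, U(2, -7)) = -15157 - 90 = -15247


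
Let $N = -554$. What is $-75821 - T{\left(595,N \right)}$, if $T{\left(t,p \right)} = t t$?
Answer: $-429846$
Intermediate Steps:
$T{\left(t,p \right)} = t^{2}$
$-75821 - T{\left(595,N \right)} = -75821 - 595^{2} = -75821 - 354025 = -429846$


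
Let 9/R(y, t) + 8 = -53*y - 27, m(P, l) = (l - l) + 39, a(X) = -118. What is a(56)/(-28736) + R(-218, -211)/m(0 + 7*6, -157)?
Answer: 8878177/2151564896 ≈ 0.0041264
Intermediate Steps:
m(P, l) = 39 (m(P, l) = 0 + 39 = 39)
R(y, t) = 9/(-35 - 53*y) (R(y, t) = 9/(-8 + (-53*y - 27)) = 9/(-8 + (-27 - 53*y)) = 9/(-35 - 53*y))
a(56)/(-28736) + R(-218, -211)/m(0 + 7*6, -157) = -118/(-28736) - 9/(35 + 53*(-218))/39 = -118*(-1/28736) - 9/(35 - 11554)*(1/39) = 59/14368 - 9/(-11519)*(1/39) = 59/14368 - 9*(-1/11519)*(1/39) = 59/14368 + (9/11519)*(1/39) = 59/14368 + 3/149747 = 8878177/2151564896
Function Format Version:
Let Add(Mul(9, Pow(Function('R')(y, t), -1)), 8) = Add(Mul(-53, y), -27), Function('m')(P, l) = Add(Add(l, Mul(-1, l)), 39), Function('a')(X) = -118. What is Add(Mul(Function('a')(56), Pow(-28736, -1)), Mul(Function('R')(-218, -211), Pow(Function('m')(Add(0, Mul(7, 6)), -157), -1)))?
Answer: Rational(8878177, 2151564896) ≈ 0.0041264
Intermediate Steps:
Function('m')(P, l) = 39 (Function('m')(P, l) = Add(0, 39) = 39)
Function('R')(y, t) = Mul(9, Pow(Add(-35, Mul(-53, y)), -1)) (Function('R')(y, t) = Mul(9, Pow(Add(-8, Add(Mul(-53, y), -27)), -1)) = Mul(9, Pow(Add(-8, Add(-27, Mul(-53, y))), -1)) = Mul(9, Pow(Add(-35, Mul(-53, y)), -1)))
Add(Mul(Function('a')(56), Pow(-28736, -1)), Mul(Function('R')(-218, -211), Pow(Function('m')(Add(0, Mul(7, 6)), -157), -1))) = Add(Mul(-118, Pow(-28736, -1)), Mul(Mul(-9, Pow(Add(35, Mul(53, -218)), -1)), Pow(39, -1))) = Add(Mul(-118, Rational(-1, 28736)), Mul(Mul(-9, Pow(Add(35, -11554), -1)), Rational(1, 39))) = Add(Rational(59, 14368), Mul(Mul(-9, Pow(-11519, -1)), Rational(1, 39))) = Add(Rational(59, 14368), Mul(Mul(-9, Rational(-1, 11519)), Rational(1, 39))) = Add(Rational(59, 14368), Mul(Rational(9, 11519), Rational(1, 39))) = Add(Rational(59, 14368), Rational(3, 149747)) = Rational(8878177, 2151564896)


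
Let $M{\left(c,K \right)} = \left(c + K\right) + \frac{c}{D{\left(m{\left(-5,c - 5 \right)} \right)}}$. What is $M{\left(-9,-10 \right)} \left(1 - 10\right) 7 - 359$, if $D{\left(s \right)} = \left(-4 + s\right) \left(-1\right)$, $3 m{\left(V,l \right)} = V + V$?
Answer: $\frac{20137}{22} \approx 915.32$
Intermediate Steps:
$m{\left(V,l \right)} = \frac{2 V}{3}$ ($m{\left(V,l \right)} = \frac{V + V}{3} = \frac{2 V}{3}$)
$D{\left(s \right)} = 4 - s$
$M{\left(c,K \right)} = K + \frac{25 c}{22}$ ($M{\left(c,K \right)} = \left(c + K\right) + \frac{c}{4 - \frac{2}{3} \left(-5\right)} = \left(K + c\right) + \frac{c}{4 - - \frac{10}{3}} = \left(K + c\right) + \frac{c}{4 + \frac{10}{3}} = \left(K + c\right) + \frac{c}{\frac{22}{3}} = \left(K + c\right) + c \frac{3}{22} = \left(K + c\right) + \frac{3 c}{22} = K + \frac{25 c}{22}$)
$M{\left(-9,-10 \right)} \left(1 - 10\right) 7 - 359 = \left(-10 + \frac{25}{22} \left(-9\right)\right) \left(1 - 10\right) 7 - 359 = \left(-10 - \frac{225}{22}\right) \left(\left(-9\right) 7\right) - 359 = \left(- \frac{445}{22}\right) \left(-63\right) - 359 = \frac{28035}{22} - 359 = \frac{20137}{22}$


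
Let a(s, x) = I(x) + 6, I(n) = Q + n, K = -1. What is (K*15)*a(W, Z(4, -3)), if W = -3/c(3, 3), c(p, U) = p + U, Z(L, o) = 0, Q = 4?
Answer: -150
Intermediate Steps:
I(n) = 4 + n
c(p, U) = U + p
W = -1/2 (W = -3/(3 + 3) = -3/6 = -3*1/6 = -1/2 ≈ -0.50000)
a(s, x) = 10 + x (a(s, x) = (4 + x) + 6 = 10 + x)
(K*15)*a(W, Z(4, -3)) = (-1*15)*(10 + 0) = -15*10 = -150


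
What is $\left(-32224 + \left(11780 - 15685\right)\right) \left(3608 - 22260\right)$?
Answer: $673878108$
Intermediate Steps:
$\left(-32224 + \left(11780 - 15685\right)\right) \left(3608 - 22260\right) = \left(-32224 + \left(11780 - 15685\right)\right) \left(-18652\right) = \left(-32224 - 3905\right) \left(-18652\right) = \left(-36129\right) \left(-18652\right) = 673878108$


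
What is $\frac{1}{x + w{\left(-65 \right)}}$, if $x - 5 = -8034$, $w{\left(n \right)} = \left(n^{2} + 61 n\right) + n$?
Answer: $- \frac{1}{7834} \approx -0.00012765$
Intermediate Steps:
$w{\left(n \right)} = n^{2} + 62 n$
$x = -8029$ ($x = 5 - 8034 = -8029$)
$\frac{1}{x + w{\left(-65 \right)}} = \frac{1}{-8029 - 65 \left(62 - 65\right)} = \frac{1}{-8029 - -195} = \frac{1}{-8029 + 195} = \frac{1}{-7834} = - \frac{1}{7834}$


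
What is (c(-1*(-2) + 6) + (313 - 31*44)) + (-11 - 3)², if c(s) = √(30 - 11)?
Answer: -855 + √19 ≈ -850.64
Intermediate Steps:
c(s) = √19
(c(-1*(-2) + 6) + (313 - 31*44)) + (-11 - 3)² = (√19 + (313 - 31*44)) + (-11 - 3)² = (√19 + (313 - 1*1364)) + (-14)² = (√19 + (313 - 1364)) + 196 = (√19 - 1051) + 196 = (-1051 + √19) + 196 = -855 + √19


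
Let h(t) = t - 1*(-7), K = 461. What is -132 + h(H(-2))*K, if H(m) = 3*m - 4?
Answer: -1515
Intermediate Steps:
H(m) = -4 + 3*m
h(t) = 7 + t (h(t) = t + 7 = 7 + t)
-132 + h(H(-2))*K = -132 + (7 + (-4 + 3*(-2)))*461 = -132 + (7 + (-4 - 6))*461 = -132 + (7 - 10)*461 = -132 - 3*461 = -132 - 1383 = -1515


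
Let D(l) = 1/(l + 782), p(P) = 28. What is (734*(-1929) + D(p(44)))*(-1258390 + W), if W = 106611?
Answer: 1320938085415361/810 ≈ 1.6308e+12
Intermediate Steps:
D(l) = 1/(782 + l)
(734*(-1929) + D(p(44)))*(-1258390 + W) = (734*(-1929) + 1/(782 + 28))*(-1258390 + 106611) = (-1415886 + 1/810)*(-1151779) = -1146867659/810*(-1151779) = 1320938085415361/810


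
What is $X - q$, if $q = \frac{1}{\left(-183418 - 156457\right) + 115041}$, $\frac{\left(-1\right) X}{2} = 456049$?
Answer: $- \frac{205070641731}{224834} \approx -9.121 \cdot 10^{5}$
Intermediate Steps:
$X = -912098$ ($X = \left(-2\right) 456049 = -912098$)
$q = - \frac{1}{224834}$ ($q = \frac{1}{-339875 + 115041} = \frac{1}{-224834} = - \frac{1}{224834} \approx -4.4477 \cdot 10^{-6}$)
$X - q = -912098 - - \frac{1}{224834} = -912098 + \frac{1}{224834} = - \frac{205070641731}{224834}$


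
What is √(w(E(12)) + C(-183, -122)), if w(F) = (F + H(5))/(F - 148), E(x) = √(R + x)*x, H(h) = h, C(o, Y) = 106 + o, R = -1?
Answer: √(-11401 + 912*√11)/(2*√(37 - 3*√11)) ≈ 8.7985*I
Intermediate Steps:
E(x) = x*√(-1 + x) (E(x) = √(-1 + x)*x = x*√(-1 + x))
w(F) = (5 + F)/(-148 + F) (w(F) = (F + 5)/(F - 148) = (5 + F)/(-148 + F))
√(w(E(12)) + C(-183, -122)) = √((5 + 12*√(-1 + 12))/(-148 + 12*√(-1 + 12)) + (106 - 183)) = √((5 + 12*√11)/(-148 + 12*√11) - 77) = √(-77 + (5 + 12*√11)/(-148 + 12*√11))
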